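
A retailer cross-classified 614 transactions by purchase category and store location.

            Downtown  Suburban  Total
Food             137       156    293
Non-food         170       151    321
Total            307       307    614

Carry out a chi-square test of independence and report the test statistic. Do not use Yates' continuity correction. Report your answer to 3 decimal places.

Grand total N = 614.
Expected counts (row total × column total / N):
  Food, Downtown: 293×307/614 = 146.5000
  Food, Suburban: 293×307/614 = 146.5000
  Non-food, Downtown: 321×307/614 = 160.5000
  Non-food, Suburban: 321×307/614 = 160.5000
Contributions (O − E)²/E:
  (137 − 146.5000)²/146.5000 = 0.6160
  (156 − 146.5000)²/146.5000 = 0.6160
  (170 − 160.5000)²/160.5000 = 0.5623
  (151 − 160.5000)²/160.5000 = 0.5623
χ² = 0.6160 + 0.6160 + 0.5623 + 0.5623 = 2.357

2.357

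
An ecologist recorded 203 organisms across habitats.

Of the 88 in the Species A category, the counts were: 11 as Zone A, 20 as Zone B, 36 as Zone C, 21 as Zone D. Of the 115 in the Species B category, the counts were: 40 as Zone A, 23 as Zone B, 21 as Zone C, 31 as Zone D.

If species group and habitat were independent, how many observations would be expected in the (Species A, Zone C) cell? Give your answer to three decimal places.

24.709

Row total (Species A) = 88; column total (Zone C) = 57; grand total N = 203.
Expected count = (row total × column total) / N = 88 × 57 / 203 = 24.709.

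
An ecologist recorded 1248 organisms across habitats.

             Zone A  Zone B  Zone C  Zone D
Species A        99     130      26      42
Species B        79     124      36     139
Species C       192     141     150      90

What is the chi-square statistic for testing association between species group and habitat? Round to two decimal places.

146.50

Row totals: 297, 378, 573. Column totals: 370, 395, 212, 271. Grand total N = 1248.
Expected counts (row total × column total / N):
  Species A, Zone A: 297×370/1248 = 88.0529
  Species A, Zone B: 297×395/1248 = 94.0024
  Species A, Zone C: 297×212/1248 = 50.4519
  Species A, Zone D: 297×271/1248 = 64.4928
  Species B, Zone A: 378×370/1248 = 112.0673
  Species B, Zone B: 378×395/1248 = 119.6394
  Species B, Zone C: 378×212/1248 = 64.2115
  Species B, Zone D: 378×271/1248 = 82.0817
  Species C, Zone A: 573×370/1248 = 169.8798
  Species C, Zone B: 573×395/1248 = 181.3582
  Species C, Zone C: 573×212/1248 = 97.3365
  Species C, Zone D: 573×271/1248 = 124.4255
Contributions (O − E)²/E:
  (99 − 88.0529)²/88.0529 = 1.3610
  (130 − 94.0024)²/94.0024 = 13.7850
  (26 − 50.4519)²/50.4519 = 11.8508
  (42 − 64.4928)²/64.4928 = 7.8447
  (79 − 112.0673)²/112.0673 = 9.7571
  (124 − 119.6394)²/119.6394 = 0.1589
  (36 − 64.2115)²/64.2115 = 12.3948
  (139 − 82.0817)²/82.0817 = 39.4691
  (192 − 169.8798)²/169.8798 = 2.8803
  (141 − 181.3582)²/181.3582 = 8.9810
  (150 − 97.3365)²/97.3365 = 28.4934
  (90 − 124.4255)²/124.4255 = 9.5247
χ² = 1.3610 + 13.7850 + 11.8508 + 7.8447 + 9.7571 + 0.1589 + 12.3948 + 39.4691 + 2.8803 + 8.9810 + 28.4934 + 9.5247 = 146.50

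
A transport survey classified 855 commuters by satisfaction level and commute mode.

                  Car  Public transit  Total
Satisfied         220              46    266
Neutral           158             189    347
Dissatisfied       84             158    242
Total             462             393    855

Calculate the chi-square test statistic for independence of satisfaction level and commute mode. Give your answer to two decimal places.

Grand total N = 855.
Expected counts (row total × column total / N):
  Satisfied, Car: 266×462/855 = 143.7333
  Satisfied, Public transit: 266×393/855 = 122.2667
  Neutral, Car: 347×462/855 = 187.5018
  Neutral, Public transit: 347×393/855 = 159.4982
  Dissatisfied, Car: 242×462/855 = 130.7649
  Dissatisfied, Public transit: 242×393/855 = 111.2351
Contributions (O − E)²/E:
  (220 − 143.7333)²/143.7333 = 40.4681
  (46 − 122.2667)²/122.2667 = 47.5731
  (158 − 187.5018)²/187.5018 = 4.6419
  (189 − 159.4982)²/159.4982 = 5.4568
  (84 − 130.7649)²/130.7649 = 16.7243
  (158 − 111.2351)²/111.2351 = 19.6607
χ² = 40.4681 + 47.5731 + 4.6419 + 5.4568 + 16.7243 + 19.6607 = 134.52

134.52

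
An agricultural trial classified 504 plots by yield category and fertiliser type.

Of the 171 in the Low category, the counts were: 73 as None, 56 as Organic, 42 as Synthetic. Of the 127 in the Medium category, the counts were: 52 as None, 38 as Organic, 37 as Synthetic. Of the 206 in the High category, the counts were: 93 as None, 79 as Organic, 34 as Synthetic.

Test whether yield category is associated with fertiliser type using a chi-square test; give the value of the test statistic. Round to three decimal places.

8.271

Row totals: 171, 127, 206. Column totals: 218, 173, 113. Grand total N = 504.
Expected counts (row total × column total / N):
  Low, None: 171×218/504 = 73.9643
  Low, Organic: 171×173/504 = 58.6964
  Low, Synthetic: 171×113/504 = 38.3393
  Medium, None: 127×218/504 = 54.9325
  Medium, Organic: 127×173/504 = 43.5933
  Medium, Synthetic: 127×113/504 = 28.4742
  High, None: 206×218/504 = 89.1032
  High, Organic: 206×173/504 = 70.7103
  High, Synthetic: 206×113/504 = 46.1865
Contributions (O − E)²/E:
  (73 − 73.9643)²/73.9643 = 0.0126
  (56 − 58.6964)²/58.6964 = 0.1239
  (42 − 38.3393)²/38.3393 = 0.3495
  (52 − 54.9325)²/54.9325 = 0.1565
  (38 − 43.5933)²/43.5933 = 0.7177
  (37 − 28.4742)²/28.4742 = 2.5528
  (93 − 89.1032)²/89.1032 = 0.1704
  (79 − 70.7103)²/70.7103 = 0.9718
  (34 − 46.1865)²/46.1865 = 3.2155
χ² = 0.0126 + 0.1239 + 0.3495 + 0.1565 + 0.7177 + 2.5528 + 0.1704 + 0.9718 + 3.2155 = 8.271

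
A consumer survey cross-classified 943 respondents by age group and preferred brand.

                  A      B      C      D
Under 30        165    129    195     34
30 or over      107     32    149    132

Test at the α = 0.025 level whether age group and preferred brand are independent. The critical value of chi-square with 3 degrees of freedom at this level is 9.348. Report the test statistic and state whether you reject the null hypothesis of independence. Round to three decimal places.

125.057; reject H₀

Row totals: 523, 420. Column totals: 272, 161, 344, 166. Grand total N = 943.
Expected counts (row total × column total / N):
  Under 30, A: 523×272/943 = 150.8547
  Under 30, B: 523×161/943 = 89.2927
  Under 30, C: 523×344/943 = 190.7869
  Under 30, D: 523×166/943 = 92.0657
  30 or over, A: 420×272/943 = 121.1453
  30 or over, B: 420×161/943 = 71.7073
  30 or over, C: 420×344/943 = 153.2131
  30 or over, D: 420×166/943 = 73.9343
Contributions (O − E)²/E:
  (165 − 150.8547)²/150.8547 = 1.3264
  (129 − 89.2927)²/89.2927 = 17.6573
  (195 − 190.7869)²/190.7869 = 0.0930
  (34 − 92.0657)²/92.0657 = 36.6220
  (107 − 121.1453)²/121.1453 = 1.6516
  (32 − 71.7073)²/71.7073 = 21.9876
  (149 − 153.2131)²/153.2131 = 0.1159
  (132 − 73.9343)²/73.9343 = 45.6030
χ² = 1.3264 + 17.6573 + 0.0930 + 36.6220 + 1.6516 + 21.9876 + 0.1159 + 45.6030 = 125.057
df = (2−1)(4−1) = 3. Since 125.057 > 9.348, reject the null hypothesis of independence at α = 0.025.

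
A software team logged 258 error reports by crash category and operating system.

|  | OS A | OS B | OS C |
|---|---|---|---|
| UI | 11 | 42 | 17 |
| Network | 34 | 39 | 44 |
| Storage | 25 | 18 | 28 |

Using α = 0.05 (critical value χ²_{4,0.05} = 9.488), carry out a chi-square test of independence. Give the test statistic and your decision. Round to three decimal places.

20.622; reject H₀

Row totals: 70, 117, 71. Column totals: 70, 99, 89. Grand total N = 258.
Expected counts (row total × column total / N):
  UI, OS A: 70×70/258 = 18.9922
  UI, OS B: 70×99/258 = 26.8605
  UI, OS C: 70×89/258 = 24.1473
  Network, OS A: 117×70/258 = 31.7442
  Network, OS B: 117×99/258 = 44.8953
  Network, OS C: 117×89/258 = 40.3605
  Storage, OS A: 71×70/258 = 19.2636
  Storage, OS B: 71×99/258 = 27.2442
  Storage, OS C: 71×89/258 = 24.4922
Contributions (O − E)²/E:
  (11 − 18.9922)²/18.9922 = 3.3632
  (42 − 26.8605)²/26.8605 = 8.5331
  (17 − 24.1473)²/24.1473 = 2.1155
  (34 − 31.7442)²/31.7442 = 0.1603
  (39 − 44.8953)²/44.8953 = 0.7741
  (44 − 40.3605)²/40.3605 = 0.3282
  (25 − 19.2636)²/19.2636 = 1.7082
  (18 − 27.2442)²/27.2442 = 3.1366
  (28 − 24.4922)²/24.4922 = 0.5024
χ² = 3.3632 + 8.5331 + 2.1155 + 0.1603 + 0.7741 + 0.3282 + 1.7082 + 3.1366 + 0.5024 = 20.622
df = (3−1)(3−1) = 4. Since 20.622 > 9.488, reject the null hypothesis of independence at α = 0.05.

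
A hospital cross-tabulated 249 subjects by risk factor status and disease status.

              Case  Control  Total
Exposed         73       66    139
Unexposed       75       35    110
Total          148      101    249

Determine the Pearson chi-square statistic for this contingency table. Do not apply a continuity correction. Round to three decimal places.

Grand total N = 249.
Expected counts (row total × column total / N):
  Exposed, Case: 139×148/249 = 82.6185
  Exposed, Control: 139×101/249 = 56.3815
  Unexposed, Case: 110×148/249 = 65.3815
  Unexposed, Control: 110×101/249 = 44.6185
Contributions (O − E)²/E:
  (73 − 82.6185)²/82.6185 = 1.1198
  (66 − 56.3815)²/56.3815 = 1.6409
  (75 − 65.3815)²/65.3815 = 1.4150
  (35 − 44.6185)²/44.6185 = 2.0735
χ² = 1.1198 + 1.6409 + 1.4150 + 2.0735 = 6.249

6.249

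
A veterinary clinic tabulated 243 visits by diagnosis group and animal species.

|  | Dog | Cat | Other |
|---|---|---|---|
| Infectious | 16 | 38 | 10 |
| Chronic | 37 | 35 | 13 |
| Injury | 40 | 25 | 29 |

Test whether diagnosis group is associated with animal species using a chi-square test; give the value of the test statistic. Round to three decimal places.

20.579

Row totals: 64, 85, 94. Column totals: 93, 98, 52. Grand total N = 243.
Expected counts (row total × column total / N):
  Infectious, Dog: 64×93/243 = 24.49383
  Infectious, Cat: 64×98/243 = 25.81070
  Infectious, Other: 64×52/243 = 13.69547
  Chronic, Dog: 85×93/243 = 32.53086
  Chronic, Cat: 85×98/243 = 34.27984
  Chronic, Other: 85×52/243 = 18.18930
  Injury, Dog: 94×93/243 = 35.97531
  Injury, Cat: 94×98/243 = 37.90947
  Injury, Other: 94×52/243 = 20.11523
Contributions (O − E)²/E:
  (16 − 24.49383)²/24.49383 = 2.9454
  (38 − 25.81070)²/25.81070 = 5.7565
  (10 − 13.69547)²/13.69547 = 0.9972
  (37 − 32.53086)²/32.53086 = 0.6140
  (35 − 34.27984)²/34.27984 = 0.0151
  (13 − 18.18930)²/18.18930 = 1.4805
  (40 − 35.97531)²/35.97531 = 0.4503
  (25 − 37.90947)²/37.90947 = 4.3961
  (29 − 20.11523)²/20.11523 = 3.9243
χ² = 2.9454 + 5.7565 + 0.9972 + 0.6140 + 0.0151 + 1.4805 + 0.4503 + 4.3961 + 3.9243 = 20.579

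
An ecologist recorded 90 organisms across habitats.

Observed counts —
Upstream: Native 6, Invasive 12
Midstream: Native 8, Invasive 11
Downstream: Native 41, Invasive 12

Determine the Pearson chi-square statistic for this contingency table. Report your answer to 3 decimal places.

Row totals: 18, 19, 53. Column totals: 55, 35. Grand total N = 90.
Expected counts (row total × column total / N):
  Upstream, Native: 18×55/90 = 11.0000
  Upstream, Invasive: 18×35/90 = 7.0000
  Midstream, Native: 19×55/90 = 11.6111
  Midstream, Invasive: 19×35/90 = 7.3889
  Downstream, Native: 53×55/90 = 32.3889
  Downstream, Invasive: 53×35/90 = 20.6111
Contributions (O − E)²/E:
  (6 − 11.0000)²/11.0000 = 2.2727
  (12 − 7.0000)²/7.0000 = 3.5714
  (8 − 11.6111)²/11.6111 = 1.1231
  (11 − 7.3889)²/7.3889 = 1.7648
  (41 − 32.3889)²/32.3889 = 2.2894
  (12 − 20.6111)²/20.6111 = 3.5976
χ² = 2.2727 + 3.5714 + 1.1231 + 1.7648 + 2.2894 + 3.5976 = 14.619

14.619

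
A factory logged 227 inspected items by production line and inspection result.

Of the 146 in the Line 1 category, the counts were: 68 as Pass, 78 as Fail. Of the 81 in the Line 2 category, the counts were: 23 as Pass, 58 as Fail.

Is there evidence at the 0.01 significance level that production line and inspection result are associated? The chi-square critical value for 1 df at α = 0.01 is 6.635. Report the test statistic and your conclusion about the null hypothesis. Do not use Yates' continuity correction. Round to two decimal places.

7.17; reject H₀

Row totals: 146, 81. Column totals: 91, 136. Grand total N = 227.
Expected counts (row total × column total / N):
  Line 1, Pass: 146×91/227 = 58.529
  Line 1, Fail: 146×136/227 = 87.471
  Line 2, Pass: 81×91/227 = 32.471
  Line 2, Fail: 81×136/227 = 48.529
Contributions (O − E)²/E:
  (68 − 58.529)²/58.529 = 1.5326
  (78 − 87.471)²/87.471 = 1.0255
  (23 − 32.471)²/32.471 = 2.7625
  (58 − 48.529)²/48.529 = 1.8484
χ² = 1.5326 + 1.0255 + 2.7625 + 1.8484 = 7.17
df = (2−1)(2−1) = 1. Since 7.17 > 6.635, reject the null hypothesis of independence at α = 0.01.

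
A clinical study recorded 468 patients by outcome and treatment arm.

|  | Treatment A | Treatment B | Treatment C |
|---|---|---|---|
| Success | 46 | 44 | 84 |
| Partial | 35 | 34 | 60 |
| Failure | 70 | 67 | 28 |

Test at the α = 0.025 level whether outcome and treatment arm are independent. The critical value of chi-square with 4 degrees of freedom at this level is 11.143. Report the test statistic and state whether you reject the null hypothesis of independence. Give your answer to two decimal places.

43.01; reject H₀

Row totals: 174, 129, 165. Column totals: 151, 145, 172. Grand total N = 468.
Expected counts (row total × column total / N):
  Success, Treatment A: 174×151/468 = 56.141
  Success, Treatment B: 174×145/468 = 53.910
  Success, Treatment C: 174×172/468 = 63.949
  Partial, Treatment A: 129×151/468 = 41.622
  Partial, Treatment B: 129×145/468 = 39.968
  Partial, Treatment C: 129×172/468 = 47.410
  Failure, Treatment A: 165×151/468 = 53.237
  Failure, Treatment B: 165×145/468 = 51.122
  Failure, Treatment C: 165×172/468 = 60.641
Contributions (O − E)²/E:
  (46 − 56.141)²/56.141 = 1.8318
  (44 − 53.910)²/53.910 = 1.8217
  (84 − 63.949)²/63.949 = 6.2869
  (35 − 41.622)²/41.622 = 1.0536
  (34 − 39.968)²/39.968 = 0.8911
  (60 − 47.410)²/47.410 = 3.3433
  (70 − 53.237)²/53.237 = 5.2782
  (67 − 51.122)²/51.122 = 4.9316
  (28 − 60.641)²/60.641 = 17.5695
χ² = 1.8318 + 1.8217 + 6.2869 + 1.0536 + 0.8911 + 3.3433 + 5.2782 + 4.9316 + 17.5695 = 43.01
df = (3−1)(3−1) = 4. Since 43.01 > 11.143, reject the null hypothesis of independence at α = 0.025.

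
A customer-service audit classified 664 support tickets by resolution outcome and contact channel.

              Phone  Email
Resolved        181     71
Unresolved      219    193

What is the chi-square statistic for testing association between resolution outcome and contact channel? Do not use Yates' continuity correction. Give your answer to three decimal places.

Row totals: 252, 412. Column totals: 400, 264. Grand total N = 664.
Expected counts (row total × column total / N):
  Resolved, Phone: 252×400/664 = 151.8072
  Resolved, Email: 252×264/664 = 100.1928
  Unresolved, Phone: 412×400/664 = 248.1928
  Unresolved, Email: 412×264/664 = 163.8072
Contributions (O − E)²/E:
  (181 − 151.8072)²/151.8072 = 5.6138
  (71 − 100.1928)²/100.1928 = 8.5058
  (219 − 248.1928)²/248.1928 = 3.4337
  (193 − 163.8072)²/163.8072 = 5.2026
χ² = 5.6138 + 8.5058 + 3.4337 + 5.2026 = 22.756

22.756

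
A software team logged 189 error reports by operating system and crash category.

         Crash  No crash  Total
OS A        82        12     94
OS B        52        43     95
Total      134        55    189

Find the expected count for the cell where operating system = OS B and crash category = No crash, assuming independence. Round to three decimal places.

27.646

Row total (OS B) = 95; column total (No crash) = 55; grand total N = 189.
Expected count = (row total × column total) / N = 95 × 55 / 189 = 27.646.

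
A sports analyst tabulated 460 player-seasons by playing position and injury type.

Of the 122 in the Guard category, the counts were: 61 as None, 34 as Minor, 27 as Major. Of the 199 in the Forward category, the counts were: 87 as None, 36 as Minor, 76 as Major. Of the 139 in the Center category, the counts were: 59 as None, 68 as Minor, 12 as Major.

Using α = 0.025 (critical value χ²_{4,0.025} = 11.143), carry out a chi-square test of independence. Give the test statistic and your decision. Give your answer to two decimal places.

Row totals: 122, 199, 139. Column totals: 207, 138, 115. Grand total N = 460.
Expected counts (row total × column total / N):
  Guard, None: 122×207/460 = 54.900
  Guard, Minor: 122×138/460 = 36.600
  Guard, Major: 122×115/460 = 30.500
  Forward, None: 199×207/460 = 89.550
  Forward, Minor: 199×138/460 = 59.700
  Forward, Major: 199×115/460 = 49.750
  Center, None: 139×207/460 = 62.550
  Center, Minor: 139×138/460 = 41.700
  Center, Major: 139×115/460 = 34.750
Contributions (O − E)²/E:
  (61 − 54.900)²/54.900 = 0.6778
  (34 − 36.600)²/36.600 = 0.1847
  (27 − 30.500)²/30.500 = 0.4016
  (87 − 89.550)²/89.550 = 0.0726
  (36 − 59.700)²/59.700 = 9.4085
  (76 − 49.750)²/49.750 = 13.8505
  (59 − 62.550)²/62.550 = 0.2015
  (68 − 41.700)²/41.700 = 16.5873
  (12 − 34.750)²/34.750 = 14.8939
χ² = 0.6778 + 0.1847 + 0.4016 + 0.0726 + 9.4085 + 13.8505 + 0.2015 + 16.5873 + 14.8939 = 56.28
df = (3−1)(3−1) = 4. Since 56.28 > 11.143, reject the null hypothesis of independence at α = 0.025.

56.28; reject H₀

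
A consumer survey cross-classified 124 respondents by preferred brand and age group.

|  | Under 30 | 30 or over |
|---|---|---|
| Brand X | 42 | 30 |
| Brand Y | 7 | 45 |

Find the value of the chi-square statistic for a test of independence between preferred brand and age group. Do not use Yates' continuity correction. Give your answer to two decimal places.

Row totals: 72, 52. Column totals: 49, 75. Grand total N = 124.
Expected counts (row total × column total / N):
  Brand X, Under 30: 72×49/124 = 28.4516
  Brand X, 30 or over: 72×75/124 = 43.5484
  Brand Y, Under 30: 52×49/124 = 20.5484
  Brand Y, 30 or over: 52×75/124 = 31.4516
Contributions (O − E)²/E:
  (42 − 28.4516)²/28.4516 = 6.4516
  (30 − 43.5484)²/43.5484 = 4.2151
  (7 − 20.5484)²/20.5484 = 8.9330
  (45 − 31.4516)²/31.4516 = 5.8362
χ² = 6.4516 + 4.2151 + 8.9330 + 5.8362 = 25.44

25.44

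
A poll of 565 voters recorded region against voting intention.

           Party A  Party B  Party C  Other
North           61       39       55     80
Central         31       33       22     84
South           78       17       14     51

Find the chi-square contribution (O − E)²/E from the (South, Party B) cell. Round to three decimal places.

Row total (South) = 160; column total (Party B) = 89; N = 565.
Expected count E = 160 × 89 / 565 = 25.2035.
Contribution = (O − E)²/E = (17 − 25.2035)² / 25.2035 = 2.670.

2.670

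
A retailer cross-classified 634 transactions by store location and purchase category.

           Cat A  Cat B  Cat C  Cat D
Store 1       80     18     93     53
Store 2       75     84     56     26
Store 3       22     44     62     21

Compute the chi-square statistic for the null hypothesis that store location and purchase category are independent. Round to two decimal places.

Row totals: 244, 241, 149. Column totals: 177, 146, 211, 100. Grand total N = 634.
Expected counts (row total × column total / N):
  Store 1, Cat A: 244×177/634 = 68.120
  Store 1, Cat B: 244×146/634 = 56.189
  Store 1, Cat C: 244×211/634 = 81.205
  Store 1, Cat D: 244×100/634 = 38.486
  Store 2, Cat A: 241×177/634 = 67.282
  Store 2, Cat B: 241×146/634 = 55.498
  Store 2, Cat C: 241×211/634 = 80.207
  Store 2, Cat D: 241×100/634 = 38.013
  Store 3, Cat A: 149×177/634 = 41.598
  Store 3, Cat B: 149×146/634 = 34.312
  Store 3, Cat C: 149×211/634 = 49.588
  Store 3, Cat D: 149×100/634 = 23.502
Contributions (O − E)²/E:
  (80 − 68.120)²/68.120 = 2.0718
  (18 − 56.189)²/56.189 = 25.9553
  (93 − 81.205)²/81.205 = 1.7132
  (53 − 38.486)²/38.486 = 5.4736
  (75 − 67.282)²/67.282 = 0.8853
  (84 − 55.498)²/55.498 = 14.6377
  (56 − 80.207)²/80.207 = 7.3058
  (26 − 38.013)²/38.013 = 3.7964
  (22 − 41.598)²/41.598 = 9.2332
  (44 − 34.312)²/34.312 = 2.7354
  (62 − 49.588)²/49.588 = 3.1068
  (21 − 23.502)²/23.502 = 0.2664
χ² = 2.0718 + 25.9553 + 1.7132 + 5.4736 + 0.8853 + 14.6377 + 7.3058 + 3.7964 + 9.2332 + 2.7354 + 3.1068 + 0.2664 = 77.18

77.18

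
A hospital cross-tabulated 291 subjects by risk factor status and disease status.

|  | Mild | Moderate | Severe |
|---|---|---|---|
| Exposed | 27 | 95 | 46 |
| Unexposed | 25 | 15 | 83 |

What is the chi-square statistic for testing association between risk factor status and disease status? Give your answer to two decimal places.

Row totals: 168, 123. Column totals: 52, 110, 129. Grand total N = 291.
Expected counts (row total × column total / N):
  Exposed, Mild: 168×52/291 = 30.021
  Exposed, Moderate: 168×110/291 = 63.505
  Exposed, Severe: 168×129/291 = 74.474
  Unexposed, Mild: 123×52/291 = 21.979
  Unexposed, Moderate: 123×110/291 = 46.495
  Unexposed, Severe: 123×129/291 = 54.526
Contributions (O − E)²/E:
  (27 − 30.021)²/30.021 = 0.3040
  (95 − 63.505)²/63.505 = 15.6198
  (46 − 74.474)²/74.474 = 10.8866
  (25 − 21.979)²/21.979 = 0.4152
  (15 − 46.495)²/46.495 = 21.3342
  (83 − 54.526)²/54.526 = 14.8694
χ² = 0.3040 + 15.6198 + 10.8866 + 0.4152 + 21.3342 + 14.8694 = 63.43

63.43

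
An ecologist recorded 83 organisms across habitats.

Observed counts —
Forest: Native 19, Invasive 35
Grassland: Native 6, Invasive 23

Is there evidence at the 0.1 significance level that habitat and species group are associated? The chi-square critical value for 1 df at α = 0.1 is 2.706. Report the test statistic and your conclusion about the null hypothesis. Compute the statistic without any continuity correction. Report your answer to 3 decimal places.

1.884; fail to reject H₀

Row totals: 54, 29. Column totals: 25, 58. Grand total N = 83.
Expected counts (row total × column total / N):
  Forest, Native: 54×25/83 = 16.2651
  Forest, Invasive: 54×58/83 = 37.7349
  Grassland, Native: 29×25/83 = 8.7349
  Grassland, Invasive: 29×58/83 = 20.2651
Contributions (O − E)²/E:
  (19 − 16.2651)²/16.2651 = 0.4599
  (35 − 37.7349)²/37.7349 = 0.1982
  (6 − 8.7349)²/8.7349 = 0.8563
  (23 − 20.2651)²/20.2651 = 0.3691
χ² = 0.4599 + 0.1982 + 0.8563 + 0.3691 = 1.884
df = (2−1)(2−1) = 1. Since 1.884 < 2.706, fail to reject the null hypothesis of independence at α = 0.1.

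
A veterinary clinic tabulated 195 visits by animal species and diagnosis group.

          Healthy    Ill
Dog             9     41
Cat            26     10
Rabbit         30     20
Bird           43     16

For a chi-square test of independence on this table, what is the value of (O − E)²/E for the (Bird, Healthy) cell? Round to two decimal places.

Row total (Bird) = 59; column total (Healthy) = 108; N = 195.
Expected count E = 59 × 108 / 195 = 32.677.
Contribution = (O − E)²/E = (43 − 32.677)² / 32.677 = 3.26.

3.26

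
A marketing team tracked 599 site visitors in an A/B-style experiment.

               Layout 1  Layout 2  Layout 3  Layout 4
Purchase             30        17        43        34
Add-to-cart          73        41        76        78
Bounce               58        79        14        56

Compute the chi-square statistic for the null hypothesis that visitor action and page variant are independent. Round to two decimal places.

68.57

Row totals: 124, 268, 207. Column totals: 161, 137, 133, 168. Grand total N = 599.
Expected counts (row total × column total / N):
  Purchase, Layout 1: 124×161/599 = 33.329
  Purchase, Layout 2: 124×137/599 = 28.361
  Purchase, Layout 3: 124×133/599 = 27.533
  Purchase, Layout 4: 124×168/599 = 34.778
  Add-to-cart, Layout 1: 268×161/599 = 72.033
  Add-to-cart, Layout 2: 268×137/599 = 61.295
  Add-to-cart, Layout 3: 268×133/599 = 59.506
  Add-to-cart, Layout 4: 268×168/599 = 75.165
  Bounce, Layout 1: 207×161/599 = 55.638
  Bounce, Layout 2: 207×137/599 = 47.344
  Bounce, Layout 3: 207×133/599 = 45.962
  Bounce, Layout 4: 207×168/599 = 58.057
Contributions (O − E)²/E:
  (30 − 33.329)²/33.329 = 0.3325
  (17 − 28.361)²/28.361 = 4.5510
  (43 − 27.533)²/27.533 = 8.6888
  (34 − 34.778)²/34.778 = 0.0174
  (73 − 72.033)²/72.033 = 0.0130
  (41 − 61.295)²/61.295 = 6.7197
  (76 − 59.506)²/59.506 = 4.5718
  (78 − 75.165)²/75.165 = 0.1069
  (58 − 55.638)²/55.638 = 0.1003
  (79 − 47.344)²/47.344 = 21.1664
  (14 − 45.962)²/45.962 = 22.2264
  (56 − 58.057)²/58.057 = 0.0729
χ² = 0.3325 + 4.5510 + 8.6888 + 0.0174 + 0.0130 + 6.7197 + 4.5718 + 0.1069 + 0.1003 + 21.1664 + 22.2264 + 0.0729 = 68.57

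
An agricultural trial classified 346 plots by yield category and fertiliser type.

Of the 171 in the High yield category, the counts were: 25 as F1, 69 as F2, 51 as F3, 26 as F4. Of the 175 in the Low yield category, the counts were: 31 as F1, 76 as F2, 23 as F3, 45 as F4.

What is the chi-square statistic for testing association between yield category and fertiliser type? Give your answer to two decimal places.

16.62

Row totals: 171, 175. Column totals: 56, 145, 74, 71. Grand total N = 346.
Expected counts (row total × column total / N):
  High yield, F1: 171×56/346 = 27.676
  High yield, F2: 171×145/346 = 71.662
  High yield, F3: 171×74/346 = 36.572
  High yield, F4: 171×71/346 = 35.090
  Low yield, F1: 175×56/346 = 28.324
  Low yield, F2: 175×145/346 = 73.338
  Low yield, F3: 175×74/346 = 37.428
  Low yield, F4: 175×71/346 = 35.910
Contributions (O − E)²/E:
  (25 − 27.676)²/27.676 = 0.2587
  (69 − 71.662)²/71.662 = 0.0989
  (51 − 36.572)²/36.572 = 5.6920
  (26 − 35.090)²/35.090 = 2.3547
  (31 − 28.324)²/28.324 = 0.2528
  (76 − 73.338)²/73.338 = 0.0966
  (23 − 37.428)²/37.428 = 5.5618
  (45 − 35.910)²/35.910 = 2.3010
χ² = 0.2587 + 0.0989 + 5.6920 + 2.3547 + 0.2528 + 0.0966 + 5.5618 + 2.3010 = 16.62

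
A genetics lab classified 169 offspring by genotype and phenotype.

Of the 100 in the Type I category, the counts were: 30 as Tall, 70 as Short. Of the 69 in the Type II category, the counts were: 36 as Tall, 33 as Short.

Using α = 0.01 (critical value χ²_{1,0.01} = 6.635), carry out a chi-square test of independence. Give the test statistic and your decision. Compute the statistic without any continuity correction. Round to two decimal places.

8.43; reject H₀

Row totals: 100, 69. Column totals: 66, 103. Grand total N = 169.
Expected counts (row total × column total / N):
  Type I, Tall: 100×66/169 = 39.053
  Type I, Short: 100×103/169 = 60.947
  Type II, Tall: 69×66/169 = 26.947
  Type II, Short: 69×103/169 = 42.053
Contributions (O − E)²/E:
  (30 − 39.053)²/39.053 = 2.0986
  (70 − 60.947)²/60.947 = 1.3447
  (36 − 26.947)²/26.947 = 3.0414
  (33 − 42.053)²/42.053 = 1.9489
χ² = 2.0986 + 1.3447 + 3.0414 + 1.9489 = 8.43
df = (2−1)(2−1) = 1. Since 8.43 > 6.635, reject the null hypothesis of independence at α = 0.01.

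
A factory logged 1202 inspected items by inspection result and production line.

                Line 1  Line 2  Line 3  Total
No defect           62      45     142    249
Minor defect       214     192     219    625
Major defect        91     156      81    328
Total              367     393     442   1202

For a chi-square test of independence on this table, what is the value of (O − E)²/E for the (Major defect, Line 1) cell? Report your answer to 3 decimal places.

Row total (Major defect) = 328; column total (Line 1) = 367; N = 1202.
Expected count E = 328 × 367 / 1202 = 100.1464.
Contribution = (O − E)²/E = (91 − 100.1464)² / 100.1464 = 0.835.

0.835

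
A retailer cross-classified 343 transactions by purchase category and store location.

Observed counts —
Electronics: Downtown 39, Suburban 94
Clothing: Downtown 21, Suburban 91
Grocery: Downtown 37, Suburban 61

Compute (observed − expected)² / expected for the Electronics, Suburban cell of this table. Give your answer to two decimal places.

Row total (Electronics) = 133; column total (Suburban) = 246; N = 343.
Expected count E = 133 × 246 / 343 = 95.388.
Contribution = (O − E)²/E = (94 − 95.388)² / 95.388 = 0.02.

0.02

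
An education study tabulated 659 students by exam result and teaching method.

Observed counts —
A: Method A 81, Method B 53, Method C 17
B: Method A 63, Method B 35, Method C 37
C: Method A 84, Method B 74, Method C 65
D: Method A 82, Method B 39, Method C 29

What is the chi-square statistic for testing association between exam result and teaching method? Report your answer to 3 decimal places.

Row totals: 151, 135, 223, 150. Column totals: 310, 201, 148. Grand total N = 659.
Expected counts (row total × column total / N):
  A, Method A: 151×310/659 = 71.0319
  A, Method B: 151×201/659 = 46.0561
  A, Method C: 151×148/659 = 33.9120
  B, Method A: 135×310/659 = 63.5053
  B, Method B: 135×201/659 = 41.1760
  B, Method C: 135×148/659 = 30.3187
  C, Method A: 223×310/659 = 104.9014
  C, Method B: 223×201/659 = 68.0167
  C, Method C: 223×148/659 = 50.0819
  D, Method A: 150×310/659 = 70.5615
  D, Method B: 150×201/659 = 45.7511
  D, Method C: 150×148/659 = 33.6874
Contributions (O − E)²/E:
  (81 − 71.0319)²/71.0319 = 1.3989
  (53 − 46.0561)²/46.0561 = 1.0469
  (17 − 33.9120)²/33.9120 = 8.4341
  (63 − 63.5053)²/63.5053 = 0.0040
  (35 − 41.1760)²/41.1760 = 0.9263
  (37 − 30.3187)²/30.3187 = 1.4724
  (84 − 104.9014)²/104.9014 = 4.1646
  (74 − 68.0167)²/68.0167 = 0.5263
  (65 − 50.0819)²/50.0819 = 4.4437
  (82 − 70.5615)²/70.5615 = 1.8543
  (39 − 45.7511)²/45.7511 = 0.9962
  (29 − 33.6874)²/33.6874 = 0.6522
χ² = 1.3989 + 1.0469 + 8.4341 + 0.0040 + 0.9263 + 1.4724 + 4.1646 + 0.5263 + 4.4437 + 1.8543 + 0.9962 + 0.6522 = 25.920

25.920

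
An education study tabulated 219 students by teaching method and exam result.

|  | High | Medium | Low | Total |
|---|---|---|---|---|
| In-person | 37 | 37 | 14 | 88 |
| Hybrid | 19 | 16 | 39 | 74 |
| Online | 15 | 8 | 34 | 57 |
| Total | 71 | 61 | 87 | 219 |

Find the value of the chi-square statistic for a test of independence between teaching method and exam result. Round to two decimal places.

36.91

Grand total N = 219.
Expected counts (row total × column total / N):
  In-person, High: 88×71/219 = 28.5297
  In-person, Medium: 88×61/219 = 24.5114
  In-person, Low: 88×87/219 = 34.9589
  Hybrid, High: 74×71/219 = 23.9909
  Hybrid, Medium: 74×61/219 = 20.6119
  Hybrid, Low: 74×87/219 = 29.3973
  Online, High: 57×71/219 = 18.4795
  Online, Medium: 57×61/219 = 15.8767
  Online, Low: 57×87/219 = 22.6438
Contributions (O − E)²/E:
  (37 − 28.5297)²/28.5297 = 2.5148
  (37 − 24.5114)²/24.5114 = 6.3630
  (14 − 34.9589)²/34.9589 = 12.5655
  (19 − 23.9909)²/23.9909 = 1.0383
  (16 − 20.6119)²/20.6119 = 1.0319
  (39 − 29.3973)²/29.3973 = 3.1367
  (15 − 18.4795)²/18.4795 = 0.6552
  (8 − 15.8767)²/15.8767 = 3.9078
  (34 − 22.6438)²/22.6438 = 5.6953
χ² = 2.5148 + 6.3630 + 12.5655 + 1.0383 + 1.0319 + 3.1367 + 0.6552 + 3.9078 + 5.6953 = 36.91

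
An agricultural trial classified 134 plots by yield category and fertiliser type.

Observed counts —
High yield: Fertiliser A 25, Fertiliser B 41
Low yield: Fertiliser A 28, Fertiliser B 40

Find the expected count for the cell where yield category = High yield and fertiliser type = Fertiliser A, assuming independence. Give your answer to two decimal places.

26.10

Row total (High yield) = 66; column total (Fertiliser A) = 53; grand total N = 134.
Expected count = (row total × column total) / N = 66 × 53 / 134 = 26.10.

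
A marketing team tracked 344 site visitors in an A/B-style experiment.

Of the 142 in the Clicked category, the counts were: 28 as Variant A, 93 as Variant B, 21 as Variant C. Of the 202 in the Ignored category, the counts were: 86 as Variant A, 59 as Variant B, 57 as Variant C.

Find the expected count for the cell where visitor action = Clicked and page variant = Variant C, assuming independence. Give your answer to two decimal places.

Row total (Clicked) = 142; column total (Variant C) = 78; grand total N = 344.
Expected count = (row total × column total) / N = 142 × 78 / 344 = 32.20.

32.20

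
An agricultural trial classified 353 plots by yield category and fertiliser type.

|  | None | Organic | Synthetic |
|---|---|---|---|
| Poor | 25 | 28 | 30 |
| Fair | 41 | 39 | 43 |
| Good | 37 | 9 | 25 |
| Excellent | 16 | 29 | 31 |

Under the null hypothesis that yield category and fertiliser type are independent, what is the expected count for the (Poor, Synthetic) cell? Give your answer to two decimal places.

Row total (Poor) = 83; column total (Synthetic) = 129; grand total N = 353.
Expected count = (row total × column total) / N = 83 × 129 / 353 = 30.33.

30.33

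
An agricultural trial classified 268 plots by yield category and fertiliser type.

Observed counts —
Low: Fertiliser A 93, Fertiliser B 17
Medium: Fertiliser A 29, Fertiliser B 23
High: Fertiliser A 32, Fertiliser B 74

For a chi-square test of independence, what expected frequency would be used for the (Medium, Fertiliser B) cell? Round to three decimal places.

22.119

Row total (Medium) = 52; column total (Fertiliser B) = 114; grand total N = 268.
Expected count = (row total × column total) / N = 52 × 114 / 268 = 22.119.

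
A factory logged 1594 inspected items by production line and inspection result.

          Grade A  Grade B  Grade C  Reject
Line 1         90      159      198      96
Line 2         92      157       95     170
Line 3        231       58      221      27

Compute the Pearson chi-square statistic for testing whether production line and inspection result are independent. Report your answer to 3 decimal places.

Row totals: 543, 514, 537. Column totals: 413, 374, 514, 293. Grand total N = 1594.
Expected counts (row total × column total / N):
  Line 1, Grade A: 543×413/1594 = 140.6895
  Line 1, Grade B: 543×374/1594 = 127.4040
  Line 1, Grade C: 543×514/1594 = 175.0954
  Line 1, Reject: 543×293/1594 = 99.8112
  Line 2, Grade A: 514×413/1594 = 133.1757
  Line 2, Grade B: 514×374/1594 = 120.5997
  Line 2, Grade C: 514×514/1594 = 165.7440
  Line 2, Reject: 514×293/1594 = 94.4806
  Line 3, Grade A: 537×413/1594 = 139.1349
  Line 3, Grade B: 537×374/1594 = 125.9962
  Line 3, Grade C: 537×514/1594 = 173.1606
  Line 3, Reject: 537×293/1594 = 98.7083
Contributions (O − E)²/E:
  (90 − 140.6895)²/140.6895 = 18.2631
  (159 − 127.4040)²/127.4040 = 7.8358
  (198 − 175.0954)²/175.0954 = 2.9962
  (96 − 99.8112)²/99.8112 = 0.1455
  (92 − 133.1757)²/133.1757 = 12.7308
  (157 − 120.5997)²/120.5997 = 10.9866
  (95 − 165.7440)²/165.7440 = 30.1954
  (170 − 94.4806)²/94.4806 = 60.3635
  (231 − 139.1349)²/139.1349 = 60.6548
  (58 − 125.9962)²/125.9962 = 36.6954
  (221 − 173.1606)²/173.1606 = 13.2167
  (27 − 98.7083)²/98.7083 = 52.0937
χ² = 18.2631 + 7.8358 + 2.9962 + 0.1455 + 12.7308 + 10.9866 + 30.1954 + 60.3635 + 60.6548 + 36.6954 + 13.2167 + 52.0937 = 306.178

306.178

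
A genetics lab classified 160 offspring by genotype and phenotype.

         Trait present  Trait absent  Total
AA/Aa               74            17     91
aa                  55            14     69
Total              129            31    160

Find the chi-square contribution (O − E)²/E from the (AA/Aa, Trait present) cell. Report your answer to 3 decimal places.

0.005

Row total (AA/Aa) = 91; column total (Trait present) = 129; N = 160.
Expected count E = 91 × 129 / 160 = 73.3688.
Contribution = (O − E)²/E = (74 − 73.3688)² / 73.3688 = 0.005.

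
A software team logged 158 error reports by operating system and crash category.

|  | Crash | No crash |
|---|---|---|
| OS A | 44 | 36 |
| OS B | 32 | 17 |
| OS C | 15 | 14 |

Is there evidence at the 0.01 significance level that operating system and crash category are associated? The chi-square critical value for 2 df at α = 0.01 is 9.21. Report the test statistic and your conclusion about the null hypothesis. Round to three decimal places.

1.823; fail to reject H₀

Row totals: 80, 49, 29. Column totals: 91, 67. Grand total N = 158.
Expected counts (row total × column total / N):
  OS A, Crash: 80×91/158 = 46.0759
  OS A, No crash: 80×67/158 = 33.9241
  OS B, Crash: 49×91/158 = 28.2215
  OS B, No crash: 49×67/158 = 20.7785
  OS C, Crash: 29×91/158 = 16.7025
  OS C, No crash: 29×67/158 = 12.2975
Contributions (O − E)²/E:
  (44 − 46.0759)²/46.0759 = 0.0935
  (36 − 33.9241)²/33.9241 = 0.1270
  (32 − 28.2215)²/28.2215 = 0.5059
  (17 − 20.7785)²/20.7785 = 0.6871
  (15 − 16.7025)²/16.7025 = 0.1735
  (14 − 12.2975)²/12.2975 = 0.2357
χ² = 0.0935 + 0.1270 + 0.5059 + 0.6871 + 0.1735 + 0.2357 = 1.823
df = (3−1)(2−1) = 2. Since 1.823 < 9.21, fail to reject the null hypothesis of independence at α = 0.01.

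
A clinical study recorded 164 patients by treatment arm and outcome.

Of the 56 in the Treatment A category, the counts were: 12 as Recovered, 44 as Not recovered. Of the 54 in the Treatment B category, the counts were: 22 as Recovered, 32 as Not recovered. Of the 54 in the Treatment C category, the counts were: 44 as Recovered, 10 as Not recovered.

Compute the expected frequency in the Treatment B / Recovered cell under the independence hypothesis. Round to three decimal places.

Row total (Treatment B) = 54; column total (Recovered) = 78; grand total N = 164.
Expected count = (row total × column total) / N = 54 × 78 / 164 = 25.683.

25.683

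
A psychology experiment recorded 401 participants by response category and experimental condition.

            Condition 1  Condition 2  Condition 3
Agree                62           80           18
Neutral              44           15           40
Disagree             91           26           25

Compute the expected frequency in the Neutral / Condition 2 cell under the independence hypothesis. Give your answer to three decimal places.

29.873

Row total (Neutral) = 99; column total (Condition 2) = 121; grand total N = 401.
Expected count = (row total × column total) / N = 99 × 121 / 401 = 29.873.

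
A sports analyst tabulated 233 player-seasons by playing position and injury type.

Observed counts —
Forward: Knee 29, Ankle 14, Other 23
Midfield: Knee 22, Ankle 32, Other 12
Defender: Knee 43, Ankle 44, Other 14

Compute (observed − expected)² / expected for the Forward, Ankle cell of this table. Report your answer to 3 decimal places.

Row total (Forward) = 66; column total (Ankle) = 90; N = 233.
Expected count E = 66 × 90 / 233 = 25.4936.
Contribution = (O − E)²/E = (14 − 25.4936)² / 25.4936 = 5.182.

5.182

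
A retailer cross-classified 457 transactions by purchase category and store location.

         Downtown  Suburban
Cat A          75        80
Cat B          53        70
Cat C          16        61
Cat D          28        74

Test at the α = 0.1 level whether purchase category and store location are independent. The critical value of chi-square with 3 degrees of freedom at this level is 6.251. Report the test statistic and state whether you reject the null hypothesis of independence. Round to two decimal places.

23.02; reject H₀

Row totals: 155, 123, 77, 102. Column totals: 172, 285. Grand total N = 457.
Expected counts (row total × column total / N):
  Cat A, Downtown: 155×172/457 = 58.337
  Cat A, Suburban: 155×285/457 = 96.663
  Cat B, Downtown: 123×172/457 = 46.293
  Cat B, Suburban: 123×285/457 = 76.707
  Cat C, Downtown: 77×172/457 = 28.980
  Cat C, Suburban: 77×285/457 = 48.020
  Cat D, Downtown: 102×172/457 = 38.389
  Cat D, Suburban: 102×285/457 = 63.611
Contributions (O − E)²/E:
  (75 − 58.337)²/58.337 = 4.7595
  (80 − 96.663)²/96.663 = 2.8724
  (53 − 46.293)²/46.293 = 0.9717
  (70 − 76.707)²/76.707 = 0.5864
  (16 − 28.980)²/28.980 = 5.8137
  (61 − 48.020)²/48.020 = 3.5085
  (28 − 38.389)²/38.389 = 2.8115
  (74 − 63.611)²/63.611 = 1.6967
χ² = 4.7595 + 2.8724 + 0.9717 + 0.5864 + 5.8137 + 3.5085 + 2.8115 + 1.6967 = 23.02
df = (4−1)(2−1) = 3. Since 23.02 > 6.251, reject the null hypothesis of independence at α = 0.1.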